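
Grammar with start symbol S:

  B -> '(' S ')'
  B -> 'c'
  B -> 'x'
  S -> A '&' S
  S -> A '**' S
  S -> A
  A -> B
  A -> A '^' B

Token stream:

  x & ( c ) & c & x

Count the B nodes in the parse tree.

5

[S [A [B x]] & [S [A [B ( [S [A [B c]]] )]] & [S [A [B c]] & [S [A [B x]]]]]]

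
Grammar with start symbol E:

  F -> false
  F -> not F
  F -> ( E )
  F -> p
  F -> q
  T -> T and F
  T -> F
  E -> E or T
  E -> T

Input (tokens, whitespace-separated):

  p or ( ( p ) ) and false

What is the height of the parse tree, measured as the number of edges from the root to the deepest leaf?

[E [E [T [F p]]] or [T [T [F ( [E [T [F ( [E [T [F p]]] )]]] )]] and [F false]]]

10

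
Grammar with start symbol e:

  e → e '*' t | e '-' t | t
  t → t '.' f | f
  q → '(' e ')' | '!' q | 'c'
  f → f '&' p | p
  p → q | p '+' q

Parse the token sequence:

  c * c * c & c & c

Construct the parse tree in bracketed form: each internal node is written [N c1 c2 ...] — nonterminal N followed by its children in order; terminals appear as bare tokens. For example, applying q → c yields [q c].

e
e * t
e * t * t
t * t * t
f * t * t
p * t * t
q * t * t
c * t * t
c * f * t
c * p * t
c * q * t
c * c * t
c * c * f
c * c * f & p
c * c * f & p & p
c * c * p & p & p
c * c * q & p & p
c * c * c & p & p
c * c * c & q & p
c * c * c & c & p
c * c * c & c & q
c * c * c & c & c

[e [e [e [t [f [p [q c]]]]] * [t [f [p [q c]]]]] * [t [f [f [f [p [q c]]] & [p [q c]]] & [p [q c]]]]]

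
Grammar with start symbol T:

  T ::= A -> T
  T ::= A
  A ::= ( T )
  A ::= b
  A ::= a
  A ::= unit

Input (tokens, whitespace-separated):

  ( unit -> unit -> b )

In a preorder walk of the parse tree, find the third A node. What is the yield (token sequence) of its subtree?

unit

[T [A ( [T [A unit] -> [T [A unit] -> [T [A b]]]] )]]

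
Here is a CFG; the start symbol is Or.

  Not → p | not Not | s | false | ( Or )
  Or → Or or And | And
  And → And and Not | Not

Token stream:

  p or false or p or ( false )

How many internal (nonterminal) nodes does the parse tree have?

[Or [Or [Or [Or [And [Not p]]] or [And [Not false]]] or [And [Not p]]] or [And [Not ( [Or [And [Not false]]] )]]]

15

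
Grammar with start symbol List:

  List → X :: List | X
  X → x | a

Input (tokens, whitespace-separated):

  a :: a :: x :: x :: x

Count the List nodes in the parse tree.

[List [X a] :: [List [X a] :: [List [X x] :: [List [X x] :: [List [X x]]]]]]

5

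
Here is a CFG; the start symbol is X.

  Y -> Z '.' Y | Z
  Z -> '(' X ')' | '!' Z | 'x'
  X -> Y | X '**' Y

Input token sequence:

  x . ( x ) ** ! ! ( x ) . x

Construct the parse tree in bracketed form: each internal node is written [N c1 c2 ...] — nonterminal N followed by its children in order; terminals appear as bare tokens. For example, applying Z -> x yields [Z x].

[X [X [Y [Z x] . [Y [Z ( [X [Y [Z x]]] )]]]] ** [Y [Z ! [Z ! [Z ( [X [Y [Z x]]] )]]] . [Y [Z x]]]]

X
X ** Y
Y ** Y
Z . Y ** Y
x . Y ** Y
x . Z ** Y
x . ( X ) ** Y
x . ( Y ) ** Y
x . ( Z ) ** Y
x . ( x ) ** Y
x . ( x ) ** Z . Y
x . ( x ) ** ! Z . Y
x . ( x ) ** ! ! Z . Y
x . ( x ) ** ! ! ( X ) . Y
x . ( x ) ** ! ! ( Y ) . Y
x . ( x ) ** ! ! ( Z ) . Y
x . ( x ) ** ! ! ( x ) . Y
x . ( x ) ** ! ! ( x ) . Z
x . ( x ) ** ! ! ( x ) . x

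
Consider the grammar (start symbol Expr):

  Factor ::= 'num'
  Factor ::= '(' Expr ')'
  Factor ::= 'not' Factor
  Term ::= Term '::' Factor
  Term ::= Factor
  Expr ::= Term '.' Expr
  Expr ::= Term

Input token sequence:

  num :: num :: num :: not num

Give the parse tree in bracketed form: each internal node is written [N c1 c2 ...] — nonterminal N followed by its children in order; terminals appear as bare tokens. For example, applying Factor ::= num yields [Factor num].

Expr
Term
Term :: Factor
Term :: Factor :: Factor
Term :: Factor :: Factor :: Factor
Factor :: Factor :: Factor :: Factor
num :: Factor :: Factor :: Factor
num :: num :: Factor :: Factor
num :: num :: num :: Factor
num :: num :: num :: not Factor
num :: num :: num :: not num

[Expr [Term [Term [Term [Term [Factor num]] :: [Factor num]] :: [Factor num]] :: [Factor not [Factor num]]]]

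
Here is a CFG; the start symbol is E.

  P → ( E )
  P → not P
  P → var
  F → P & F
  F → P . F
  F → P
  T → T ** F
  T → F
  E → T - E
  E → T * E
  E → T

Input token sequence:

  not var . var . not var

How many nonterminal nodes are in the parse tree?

10

[E [T [F [P not [P var]] . [F [P var] . [F [P not [P var]]]]]]]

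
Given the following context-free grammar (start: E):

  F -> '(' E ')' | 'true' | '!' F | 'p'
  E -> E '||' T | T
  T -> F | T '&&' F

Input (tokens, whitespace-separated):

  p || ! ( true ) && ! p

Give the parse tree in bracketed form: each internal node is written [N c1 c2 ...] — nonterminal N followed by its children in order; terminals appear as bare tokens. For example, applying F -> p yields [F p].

E
E || T
T || T
F || T
p || T
p || T && F
p || F && F
p || ! F && F
p || ! ( E ) && F
p || ! ( T ) && F
p || ! ( F ) && F
p || ! ( true ) && F
p || ! ( true ) && ! F
p || ! ( true ) && ! p

[E [E [T [F p]]] || [T [T [F ! [F ( [E [T [F true]]] )]]] && [F ! [F p]]]]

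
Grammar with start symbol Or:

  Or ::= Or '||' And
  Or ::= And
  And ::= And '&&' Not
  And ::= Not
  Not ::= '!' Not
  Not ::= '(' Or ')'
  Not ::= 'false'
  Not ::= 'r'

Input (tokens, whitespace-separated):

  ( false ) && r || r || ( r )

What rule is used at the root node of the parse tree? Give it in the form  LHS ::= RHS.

[Or [Or [Or [And [And [Not ( [Or [And [Not false]]] )]] && [Not r]]] || [And [Not r]]] || [And [Not ( [Or [And [Not r]]] )]]]

Or ::= Or '||' And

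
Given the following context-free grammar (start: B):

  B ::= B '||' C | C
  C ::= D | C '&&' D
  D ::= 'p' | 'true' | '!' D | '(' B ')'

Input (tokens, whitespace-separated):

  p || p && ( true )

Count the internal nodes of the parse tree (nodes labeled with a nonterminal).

[B [B [C [D p]]] || [C [C [D p]] && [D ( [B [C [D true]]] )]]]

11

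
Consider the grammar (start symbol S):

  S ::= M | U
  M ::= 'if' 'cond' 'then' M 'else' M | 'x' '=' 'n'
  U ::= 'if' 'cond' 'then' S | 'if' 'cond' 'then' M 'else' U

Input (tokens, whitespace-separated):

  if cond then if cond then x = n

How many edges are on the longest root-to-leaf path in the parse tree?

[S [U if cond then [S [U if cond then [S [M x = n]]]]]]

6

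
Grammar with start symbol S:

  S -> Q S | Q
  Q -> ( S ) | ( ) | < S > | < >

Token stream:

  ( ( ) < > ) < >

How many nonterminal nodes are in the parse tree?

8

[S [Q ( [S [Q ( )] [S [Q < >]]] )] [S [Q < >]]]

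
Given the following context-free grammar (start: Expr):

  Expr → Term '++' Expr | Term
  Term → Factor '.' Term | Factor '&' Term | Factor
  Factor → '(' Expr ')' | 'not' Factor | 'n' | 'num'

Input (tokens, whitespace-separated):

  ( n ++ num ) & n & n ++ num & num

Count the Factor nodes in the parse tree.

7

[Expr [Term [Factor ( [Expr [Term [Factor n]] ++ [Expr [Term [Factor num]]]] )] & [Term [Factor n] & [Term [Factor n]]]] ++ [Expr [Term [Factor num] & [Term [Factor num]]]]]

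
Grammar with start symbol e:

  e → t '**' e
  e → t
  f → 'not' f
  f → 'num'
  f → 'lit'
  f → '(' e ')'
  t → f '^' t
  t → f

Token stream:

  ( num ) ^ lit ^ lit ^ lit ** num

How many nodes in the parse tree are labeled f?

[e [t [f ( [e [t [f num]]] )] ^ [t [f lit] ^ [t [f lit] ^ [t [f lit]]]]] ** [e [t [f num]]]]

6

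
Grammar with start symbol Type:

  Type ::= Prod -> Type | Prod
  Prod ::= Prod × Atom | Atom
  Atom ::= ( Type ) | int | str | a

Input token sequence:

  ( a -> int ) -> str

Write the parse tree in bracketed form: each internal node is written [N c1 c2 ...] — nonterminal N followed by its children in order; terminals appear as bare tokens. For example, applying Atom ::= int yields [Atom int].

Type
Prod -> Type
Atom -> Type
( Type ) -> Type
( Prod -> Type ) -> Type
( Atom -> Type ) -> Type
( a -> Type ) -> Type
( a -> Prod ) -> Type
( a -> Atom ) -> Type
( a -> int ) -> Type
( a -> int ) -> Prod
( a -> int ) -> Atom
( a -> int ) -> str

[Type [Prod [Atom ( [Type [Prod [Atom a]] -> [Type [Prod [Atom int]]]] )]] -> [Type [Prod [Atom str]]]]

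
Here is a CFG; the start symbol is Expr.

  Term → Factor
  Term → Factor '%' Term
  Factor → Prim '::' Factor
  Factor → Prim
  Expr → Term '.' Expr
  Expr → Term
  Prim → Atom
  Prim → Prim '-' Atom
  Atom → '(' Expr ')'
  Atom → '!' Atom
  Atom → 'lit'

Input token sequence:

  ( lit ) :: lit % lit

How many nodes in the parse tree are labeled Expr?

[Expr [Term [Factor [Prim [Atom ( [Expr [Term [Factor [Prim [Atom lit]]]]] )]] :: [Factor [Prim [Atom lit]]]] % [Term [Factor [Prim [Atom lit]]]]]]

2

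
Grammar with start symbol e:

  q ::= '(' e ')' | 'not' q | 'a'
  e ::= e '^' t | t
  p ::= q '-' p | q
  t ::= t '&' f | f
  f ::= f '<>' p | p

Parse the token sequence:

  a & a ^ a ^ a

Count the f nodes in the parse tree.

[e [e [e [t [t [f [p [q a]]]] & [f [p [q a]]]]] ^ [t [f [p [q a]]]]] ^ [t [f [p [q a]]]]]

4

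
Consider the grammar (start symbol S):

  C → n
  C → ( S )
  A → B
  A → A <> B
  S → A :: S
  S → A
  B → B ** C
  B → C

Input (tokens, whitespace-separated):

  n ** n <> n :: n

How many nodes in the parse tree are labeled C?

4

[S [A [A [B [B [C n]] ** [C n]]] <> [B [C n]]] :: [S [A [B [C n]]]]]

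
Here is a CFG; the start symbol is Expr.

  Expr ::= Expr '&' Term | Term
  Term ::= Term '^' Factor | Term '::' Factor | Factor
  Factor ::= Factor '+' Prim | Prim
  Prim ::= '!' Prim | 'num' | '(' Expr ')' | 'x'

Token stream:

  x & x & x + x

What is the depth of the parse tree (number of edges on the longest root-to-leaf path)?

[Expr [Expr [Expr [Term [Factor [Prim x]]]] & [Term [Factor [Prim x]]]] & [Term [Factor [Factor [Prim x]] + [Prim x]]]]

6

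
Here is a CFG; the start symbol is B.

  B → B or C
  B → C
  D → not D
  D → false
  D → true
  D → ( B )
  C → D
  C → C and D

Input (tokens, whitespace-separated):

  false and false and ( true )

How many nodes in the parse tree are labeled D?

4

[B [C [C [C [D false]] and [D false]] and [D ( [B [C [D true]]] )]]]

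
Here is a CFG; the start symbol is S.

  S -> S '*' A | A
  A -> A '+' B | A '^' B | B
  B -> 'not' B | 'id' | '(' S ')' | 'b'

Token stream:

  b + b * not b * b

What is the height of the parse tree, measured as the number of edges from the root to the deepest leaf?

[S [S [S [A [A [B b]] + [B b]]] * [A [B not [B b]]]] * [A [B b]]]

6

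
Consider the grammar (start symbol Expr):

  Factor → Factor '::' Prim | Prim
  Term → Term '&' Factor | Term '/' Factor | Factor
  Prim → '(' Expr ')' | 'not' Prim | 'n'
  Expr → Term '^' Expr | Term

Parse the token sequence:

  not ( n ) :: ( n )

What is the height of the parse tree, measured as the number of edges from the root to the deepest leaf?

[Expr [Term [Factor [Factor [Prim not [Prim ( [Expr [Term [Factor [Prim n]]]] )]]] :: [Prim ( [Expr [Term [Factor [Prim n]]]] )]]]]

10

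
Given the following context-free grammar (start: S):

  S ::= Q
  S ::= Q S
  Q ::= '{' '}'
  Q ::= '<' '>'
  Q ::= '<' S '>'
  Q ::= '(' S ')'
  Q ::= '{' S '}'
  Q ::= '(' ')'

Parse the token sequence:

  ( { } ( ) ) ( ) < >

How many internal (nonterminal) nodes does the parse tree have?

10

[S [Q ( [S [Q { }] [S [Q ( )]]] )] [S [Q ( )] [S [Q < >]]]]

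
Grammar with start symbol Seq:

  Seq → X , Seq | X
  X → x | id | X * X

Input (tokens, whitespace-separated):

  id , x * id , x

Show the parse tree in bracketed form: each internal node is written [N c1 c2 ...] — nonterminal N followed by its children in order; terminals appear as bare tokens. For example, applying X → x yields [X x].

[Seq [X id] , [Seq [X [X x] * [X id]] , [Seq [X x]]]]

Seq
X , Seq
id , Seq
id , X , Seq
id , X * X , Seq
id , x * X , Seq
id , x * id , Seq
id , x * id , X
id , x * id , x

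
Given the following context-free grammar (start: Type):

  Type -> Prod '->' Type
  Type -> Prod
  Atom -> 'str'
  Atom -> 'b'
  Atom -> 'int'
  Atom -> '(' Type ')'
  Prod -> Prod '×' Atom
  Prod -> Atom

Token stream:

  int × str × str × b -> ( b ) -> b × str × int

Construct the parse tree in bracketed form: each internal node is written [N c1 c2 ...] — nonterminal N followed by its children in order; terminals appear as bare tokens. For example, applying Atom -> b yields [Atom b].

[Type [Prod [Prod [Prod [Prod [Atom int]] × [Atom str]] × [Atom str]] × [Atom b]] -> [Type [Prod [Atom ( [Type [Prod [Atom b]]] )]] -> [Type [Prod [Prod [Prod [Atom b]] × [Atom str]] × [Atom int]]]]]

Type
Prod -> Type
Prod × Atom -> Type
Prod × Atom × Atom -> Type
Prod × Atom × Atom × Atom -> Type
Atom × Atom × Atom × Atom -> Type
int × Atom × Atom × Atom -> Type
int × str × Atom × Atom -> Type
int × str × str × Atom -> Type
int × str × str × b -> Type
int × str × str × b -> Prod -> Type
int × str × str × b -> Atom -> Type
int × str × str × b -> ( Type ) -> Type
int × str × str × b -> ( Prod ) -> Type
int × str × str × b -> ( Atom ) -> Type
int × str × str × b -> ( b ) -> Type
int × str × str × b -> ( b ) -> Prod
int × str × str × b -> ( b ) -> Prod × Atom
int × str × str × b -> ( b ) -> Prod × Atom × Atom
int × str × str × b -> ( b ) -> Atom × Atom × Atom
int × str × str × b -> ( b ) -> b × Atom × Atom
int × str × str × b -> ( b ) -> b × str × Atom
int × str × str × b -> ( b ) -> b × str × int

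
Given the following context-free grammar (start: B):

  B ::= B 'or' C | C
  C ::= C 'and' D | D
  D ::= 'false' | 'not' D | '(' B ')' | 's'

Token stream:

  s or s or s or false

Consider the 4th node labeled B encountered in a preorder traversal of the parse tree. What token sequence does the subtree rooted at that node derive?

s

[B [B [B [B [C [D s]]] or [C [D s]]] or [C [D s]]] or [C [D false]]]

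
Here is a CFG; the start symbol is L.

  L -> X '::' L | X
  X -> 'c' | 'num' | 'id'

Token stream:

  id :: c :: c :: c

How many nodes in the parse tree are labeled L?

[L [X id] :: [L [X c] :: [L [X c] :: [L [X c]]]]]

4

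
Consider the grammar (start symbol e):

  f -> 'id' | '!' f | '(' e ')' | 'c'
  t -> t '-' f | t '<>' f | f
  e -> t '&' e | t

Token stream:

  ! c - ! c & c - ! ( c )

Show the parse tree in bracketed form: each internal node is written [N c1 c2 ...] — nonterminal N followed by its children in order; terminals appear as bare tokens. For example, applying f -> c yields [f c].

e
t & e
t - f & e
f - f & e
! f - f & e
! c - f & e
! c - ! f & e
! c - ! c & e
! c - ! c & t
! c - ! c & t - f
! c - ! c & f - f
! c - ! c & c - f
! c - ! c & c - ! f
! c - ! c & c - ! ( e )
! c - ! c & c - ! ( t )
! c - ! c & c - ! ( f )
! c - ! c & c - ! ( c )

[e [t [t [f ! [f c]]] - [f ! [f c]]] & [e [t [t [f c]] - [f ! [f ( [e [t [f c]]] )]]]]]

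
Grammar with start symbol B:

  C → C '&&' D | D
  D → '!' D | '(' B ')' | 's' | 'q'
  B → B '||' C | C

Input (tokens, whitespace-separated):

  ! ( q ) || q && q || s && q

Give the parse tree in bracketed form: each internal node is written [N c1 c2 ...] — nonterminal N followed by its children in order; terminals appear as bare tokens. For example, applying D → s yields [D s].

B
B || C
B || C || C
C || C || C
D || C || C
! D || C || C
! ( B ) || C || C
! ( C ) || C || C
! ( D ) || C || C
! ( q ) || C || C
! ( q ) || C && D || C
! ( q ) || D && D || C
! ( q ) || q && D || C
! ( q ) || q && q || C
! ( q ) || q && q || C && D
! ( q ) || q && q || D && D
! ( q ) || q && q || s && D
! ( q ) || q && q || s && q

[B [B [B [C [D ! [D ( [B [C [D q]]] )]]]] || [C [C [D q]] && [D q]]] || [C [C [D s]] && [D q]]]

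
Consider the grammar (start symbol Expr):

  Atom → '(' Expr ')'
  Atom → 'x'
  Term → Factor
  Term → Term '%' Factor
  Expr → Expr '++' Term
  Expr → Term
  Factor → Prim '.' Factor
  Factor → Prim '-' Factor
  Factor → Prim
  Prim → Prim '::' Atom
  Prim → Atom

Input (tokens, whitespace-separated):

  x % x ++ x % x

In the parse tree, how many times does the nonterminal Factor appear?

[Expr [Expr [Term [Term [Factor [Prim [Atom x]]]] % [Factor [Prim [Atom x]]]]] ++ [Term [Term [Factor [Prim [Atom x]]]] % [Factor [Prim [Atom x]]]]]

4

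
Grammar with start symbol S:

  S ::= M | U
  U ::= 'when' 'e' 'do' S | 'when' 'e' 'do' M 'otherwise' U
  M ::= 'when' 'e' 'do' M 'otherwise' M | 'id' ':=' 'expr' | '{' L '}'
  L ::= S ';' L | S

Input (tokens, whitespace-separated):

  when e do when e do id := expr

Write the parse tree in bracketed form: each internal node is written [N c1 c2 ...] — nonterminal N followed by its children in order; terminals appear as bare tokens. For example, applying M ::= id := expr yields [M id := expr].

S
U
when e do S
when e do U
when e do when e do S
when e do when e do M
when e do when e do id := expr

[S [U when e do [S [U when e do [S [M id := expr]]]]]]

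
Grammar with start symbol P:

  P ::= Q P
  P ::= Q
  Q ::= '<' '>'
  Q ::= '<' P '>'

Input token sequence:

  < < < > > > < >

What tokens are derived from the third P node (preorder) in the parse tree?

< >

[P [Q < [P [Q < [P [Q < >]] >]] >] [P [Q < >]]]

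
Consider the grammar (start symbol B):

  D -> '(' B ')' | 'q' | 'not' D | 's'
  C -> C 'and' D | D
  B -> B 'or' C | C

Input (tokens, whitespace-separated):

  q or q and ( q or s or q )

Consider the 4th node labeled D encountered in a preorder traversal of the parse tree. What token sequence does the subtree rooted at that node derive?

[B [B [C [D q]]] or [C [C [D q]] and [D ( [B [B [B [C [D q]]] or [C [D s]]] or [C [D q]]] )]]]

q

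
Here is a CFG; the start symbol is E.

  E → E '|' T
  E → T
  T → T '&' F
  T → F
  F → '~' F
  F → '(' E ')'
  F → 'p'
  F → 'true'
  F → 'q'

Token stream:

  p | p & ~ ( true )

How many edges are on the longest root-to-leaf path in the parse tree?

7

[E [E [T [F p]]] | [T [T [F p]] & [F ~ [F ( [E [T [F true]]] )]]]]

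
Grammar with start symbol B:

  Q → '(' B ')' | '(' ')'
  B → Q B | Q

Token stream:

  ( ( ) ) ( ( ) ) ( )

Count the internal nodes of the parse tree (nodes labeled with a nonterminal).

[B [Q ( [B [Q ( )]] )] [B [Q ( [B [Q ( )]] )] [B [Q ( )]]]]

10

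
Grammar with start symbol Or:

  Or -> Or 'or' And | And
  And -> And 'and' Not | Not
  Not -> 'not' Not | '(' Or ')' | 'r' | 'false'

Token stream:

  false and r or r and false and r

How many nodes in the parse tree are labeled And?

5

[Or [Or [And [And [Not false]] and [Not r]]] or [And [And [And [Not r]] and [Not false]] and [Not r]]]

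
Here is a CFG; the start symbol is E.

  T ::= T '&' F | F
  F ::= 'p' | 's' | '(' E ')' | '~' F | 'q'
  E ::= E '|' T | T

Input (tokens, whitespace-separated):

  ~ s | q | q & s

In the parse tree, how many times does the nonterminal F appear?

5

[E [E [E [T [F ~ [F s]]]] | [T [F q]]] | [T [T [F q]] & [F s]]]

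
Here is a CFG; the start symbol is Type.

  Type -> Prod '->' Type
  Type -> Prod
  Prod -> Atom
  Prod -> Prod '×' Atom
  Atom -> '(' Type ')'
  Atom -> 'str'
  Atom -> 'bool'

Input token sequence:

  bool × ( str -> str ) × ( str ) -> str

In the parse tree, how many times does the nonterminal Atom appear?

[Type [Prod [Prod [Prod [Atom bool]] × [Atom ( [Type [Prod [Atom str]] -> [Type [Prod [Atom str]]]] )]] × [Atom ( [Type [Prod [Atom str]]] )]] -> [Type [Prod [Atom str]]]]

7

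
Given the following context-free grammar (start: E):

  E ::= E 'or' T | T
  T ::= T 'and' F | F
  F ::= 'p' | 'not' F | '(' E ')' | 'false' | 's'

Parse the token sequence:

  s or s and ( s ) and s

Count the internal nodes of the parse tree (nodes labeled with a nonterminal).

13

[E [E [T [F s]]] or [T [T [T [F s]] and [F ( [E [T [F s]]] )]] and [F s]]]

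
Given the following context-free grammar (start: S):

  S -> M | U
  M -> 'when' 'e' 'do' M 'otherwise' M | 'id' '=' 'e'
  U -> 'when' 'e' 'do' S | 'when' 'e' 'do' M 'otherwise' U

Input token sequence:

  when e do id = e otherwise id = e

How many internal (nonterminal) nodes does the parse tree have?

4

[S [M when e do [M id = e] otherwise [M id = e]]]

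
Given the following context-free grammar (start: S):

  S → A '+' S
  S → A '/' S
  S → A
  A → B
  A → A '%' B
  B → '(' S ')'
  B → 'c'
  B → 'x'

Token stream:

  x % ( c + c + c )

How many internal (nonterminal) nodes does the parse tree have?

14

[S [A [A [B x]] % [B ( [S [A [B c]] + [S [A [B c]] + [S [A [B c]]]]] )]]]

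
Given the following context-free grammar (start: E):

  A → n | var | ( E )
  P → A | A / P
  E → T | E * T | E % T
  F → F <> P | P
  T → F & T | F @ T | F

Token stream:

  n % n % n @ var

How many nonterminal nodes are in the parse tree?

19

[E [E [E [T [F [P [A n]]]]] % [T [F [P [A n]]]]] % [T [F [P [A n]]] @ [T [F [P [A var]]]]]]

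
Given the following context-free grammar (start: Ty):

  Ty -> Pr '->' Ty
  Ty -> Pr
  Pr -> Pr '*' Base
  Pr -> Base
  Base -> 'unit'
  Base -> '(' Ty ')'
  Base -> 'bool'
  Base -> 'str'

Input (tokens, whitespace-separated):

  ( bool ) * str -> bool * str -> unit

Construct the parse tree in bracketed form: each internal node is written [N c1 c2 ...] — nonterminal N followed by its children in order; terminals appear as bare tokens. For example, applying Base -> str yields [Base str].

[Ty [Pr [Pr [Base ( [Ty [Pr [Base bool]]] )]] * [Base str]] -> [Ty [Pr [Pr [Base bool]] * [Base str]] -> [Ty [Pr [Base unit]]]]]

Ty
Pr -> Ty
Pr * Base -> Ty
Base * Base -> Ty
( Ty ) * Base -> Ty
( Pr ) * Base -> Ty
( Base ) * Base -> Ty
( bool ) * Base -> Ty
( bool ) * str -> Ty
( bool ) * str -> Pr -> Ty
( bool ) * str -> Pr * Base -> Ty
( bool ) * str -> Base * Base -> Ty
( bool ) * str -> bool * Base -> Ty
( bool ) * str -> bool * str -> Ty
( bool ) * str -> bool * str -> Pr
( bool ) * str -> bool * str -> Base
( bool ) * str -> bool * str -> unit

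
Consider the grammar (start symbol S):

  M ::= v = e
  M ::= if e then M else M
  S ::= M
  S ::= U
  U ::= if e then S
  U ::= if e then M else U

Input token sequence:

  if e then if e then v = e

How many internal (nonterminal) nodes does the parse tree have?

[S [U if e then [S [U if e then [S [M v = e]]]]]]

6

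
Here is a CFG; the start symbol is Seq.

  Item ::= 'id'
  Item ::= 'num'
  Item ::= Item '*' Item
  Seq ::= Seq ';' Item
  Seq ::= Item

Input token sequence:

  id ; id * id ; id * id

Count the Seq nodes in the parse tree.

[Seq [Seq [Seq [Item id]] ; [Item [Item id] * [Item id]]] ; [Item [Item id] * [Item id]]]

3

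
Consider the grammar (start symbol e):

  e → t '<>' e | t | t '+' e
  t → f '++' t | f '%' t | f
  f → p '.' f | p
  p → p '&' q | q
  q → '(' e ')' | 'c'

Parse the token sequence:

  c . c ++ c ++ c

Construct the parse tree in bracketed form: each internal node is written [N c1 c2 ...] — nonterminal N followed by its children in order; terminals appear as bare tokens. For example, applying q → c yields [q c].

[e [t [f [p [q c]] . [f [p [q c]]]] ++ [t [f [p [q c]]] ++ [t [f [p [q c]]]]]]]

e
t
f ++ t
p . f ++ t
q . f ++ t
c . f ++ t
c . p ++ t
c . q ++ t
c . c ++ t
c . c ++ f ++ t
c . c ++ p ++ t
c . c ++ q ++ t
c . c ++ c ++ t
c . c ++ c ++ f
c . c ++ c ++ p
c . c ++ c ++ q
c . c ++ c ++ c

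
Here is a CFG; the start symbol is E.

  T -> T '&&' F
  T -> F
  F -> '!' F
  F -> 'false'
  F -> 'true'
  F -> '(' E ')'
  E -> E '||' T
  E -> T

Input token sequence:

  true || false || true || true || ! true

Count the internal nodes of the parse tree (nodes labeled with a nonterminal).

16

[E [E [E [E [E [T [F true]]] || [T [F false]]] || [T [F true]]] || [T [F true]]] || [T [F ! [F true]]]]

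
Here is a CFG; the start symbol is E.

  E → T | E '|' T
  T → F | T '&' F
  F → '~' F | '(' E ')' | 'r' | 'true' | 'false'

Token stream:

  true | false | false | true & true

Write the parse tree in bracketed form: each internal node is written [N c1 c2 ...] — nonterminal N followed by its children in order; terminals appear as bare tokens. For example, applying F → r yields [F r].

E
E | T
E | T | T
E | T | T | T
T | T | T | T
F | T | T | T
true | T | T | T
true | F | T | T
true | false | T | T
true | false | F | T
true | false | false | T
true | false | false | T & F
true | false | false | F & F
true | false | false | true & F
true | false | false | true & true

[E [E [E [E [T [F true]]] | [T [F false]]] | [T [F false]]] | [T [T [F true]] & [F true]]]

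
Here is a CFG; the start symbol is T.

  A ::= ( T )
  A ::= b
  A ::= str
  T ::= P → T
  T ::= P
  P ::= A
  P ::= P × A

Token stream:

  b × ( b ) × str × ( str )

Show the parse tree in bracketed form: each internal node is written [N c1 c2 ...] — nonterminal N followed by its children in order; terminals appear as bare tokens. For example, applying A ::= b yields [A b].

[T [P [P [P [P [A b]] × [A ( [T [P [A b]]] )]] × [A str]] × [A ( [T [P [A str]]] )]]]

T
P
P × A
P × A × A
P × A × A × A
A × A × A × A
b × A × A × A
b × ( T ) × A × A
b × ( P ) × A × A
b × ( A ) × A × A
b × ( b ) × A × A
b × ( b ) × str × A
b × ( b ) × str × ( T )
b × ( b ) × str × ( P )
b × ( b ) × str × ( A )
b × ( b ) × str × ( str )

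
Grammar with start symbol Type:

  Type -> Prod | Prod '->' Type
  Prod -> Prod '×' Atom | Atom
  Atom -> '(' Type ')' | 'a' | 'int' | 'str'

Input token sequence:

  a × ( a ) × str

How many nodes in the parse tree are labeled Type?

[Type [Prod [Prod [Prod [Atom a]] × [Atom ( [Type [Prod [Atom a]]] )]] × [Atom str]]]

2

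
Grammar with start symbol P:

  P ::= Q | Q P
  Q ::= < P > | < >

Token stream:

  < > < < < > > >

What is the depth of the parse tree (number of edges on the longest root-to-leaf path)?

[P [Q < >] [P [Q < [P [Q < [P [Q < >]] >]] >]]]

7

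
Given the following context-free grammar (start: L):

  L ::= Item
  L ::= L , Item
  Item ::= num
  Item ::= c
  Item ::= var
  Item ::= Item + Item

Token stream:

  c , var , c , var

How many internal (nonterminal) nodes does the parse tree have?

8

[L [L [L [L [Item c]] , [Item var]] , [Item c]] , [Item var]]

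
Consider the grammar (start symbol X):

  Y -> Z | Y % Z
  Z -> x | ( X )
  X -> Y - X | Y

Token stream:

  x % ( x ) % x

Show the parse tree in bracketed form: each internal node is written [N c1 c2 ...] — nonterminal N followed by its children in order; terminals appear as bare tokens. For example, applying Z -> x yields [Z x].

[X [Y [Y [Y [Z x]] % [Z ( [X [Y [Z x]]] )]] % [Z x]]]

X
Y
Y % Z
Y % Z % Z
Z % Z % Z
x % Z % Z
x % ( X ) % Z
x % ( Y ) % Z
x % ( Z ) % Z
x % ( x ) % Z
x % ( x ) % x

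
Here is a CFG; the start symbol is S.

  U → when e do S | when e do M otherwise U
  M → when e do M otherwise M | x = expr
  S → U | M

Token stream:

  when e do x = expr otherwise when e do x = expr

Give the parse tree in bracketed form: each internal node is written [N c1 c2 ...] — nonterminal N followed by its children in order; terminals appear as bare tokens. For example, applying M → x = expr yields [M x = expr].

[S [U when e do [M x = expr] otherwise [U when e do [S [M x = expr]]]]]

S
U
when e do M otherwise U
when e do x = expr otherwise U
when e do x = expr otherwise when e do S
when e do x = expr otherwise when e do M
when e do x = expr otherwise when e do x = expr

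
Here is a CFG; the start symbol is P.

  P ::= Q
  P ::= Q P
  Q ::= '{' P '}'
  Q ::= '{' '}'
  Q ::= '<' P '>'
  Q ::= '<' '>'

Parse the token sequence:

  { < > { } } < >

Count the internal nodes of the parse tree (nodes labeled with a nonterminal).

8

[P [Q { [P [Q < >] [P [Q { }]]] }] [P [Q < >]]]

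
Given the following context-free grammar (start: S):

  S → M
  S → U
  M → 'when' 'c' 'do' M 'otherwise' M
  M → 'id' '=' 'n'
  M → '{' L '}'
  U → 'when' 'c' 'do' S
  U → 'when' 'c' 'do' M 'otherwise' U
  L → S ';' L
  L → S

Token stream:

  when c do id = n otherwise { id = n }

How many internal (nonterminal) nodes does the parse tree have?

7

[S [M when c do [M id = n] otherwise [M { [L [S [M id = n]]] }]]]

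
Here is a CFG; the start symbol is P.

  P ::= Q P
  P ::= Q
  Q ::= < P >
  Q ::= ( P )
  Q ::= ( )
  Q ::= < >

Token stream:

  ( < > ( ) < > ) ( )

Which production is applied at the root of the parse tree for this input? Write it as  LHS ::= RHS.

P ::= Q P

[P [Q ( [P [Q < >] [P [Q ( )] [P [Q < >]]]] )] [P [Q ( )]]]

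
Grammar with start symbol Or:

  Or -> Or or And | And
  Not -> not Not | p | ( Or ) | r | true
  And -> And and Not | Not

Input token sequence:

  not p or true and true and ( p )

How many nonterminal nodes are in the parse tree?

14

[Or [Or [And [Not not [Not p]]]] or [And [And [And [Not true]] and [Not true]] and [Not ( [Or [And [Not p]]] )]]]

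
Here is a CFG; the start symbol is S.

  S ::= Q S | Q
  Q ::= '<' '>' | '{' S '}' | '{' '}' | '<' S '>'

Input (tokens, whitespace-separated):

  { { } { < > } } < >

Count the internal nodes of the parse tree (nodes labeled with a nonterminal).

[S [Q { [S [Q { }] [S [Q { [S [Q < >]] }]]] }] [S [Q < >]]]

10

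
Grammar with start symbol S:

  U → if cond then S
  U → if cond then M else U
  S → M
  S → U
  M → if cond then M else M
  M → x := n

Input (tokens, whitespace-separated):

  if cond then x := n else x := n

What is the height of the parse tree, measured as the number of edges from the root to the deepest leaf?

[S [M if cond then [M x := n] else [M x := n]]]

3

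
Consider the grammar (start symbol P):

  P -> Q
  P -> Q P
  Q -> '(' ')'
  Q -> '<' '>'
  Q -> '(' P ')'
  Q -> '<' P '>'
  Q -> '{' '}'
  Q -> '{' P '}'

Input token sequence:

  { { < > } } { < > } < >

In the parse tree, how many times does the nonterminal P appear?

6

[P [Q { [P [Q { [P [Q < >]] }]] }] [P [Q { [P [Q < >]] }] [P [Q < >]]]]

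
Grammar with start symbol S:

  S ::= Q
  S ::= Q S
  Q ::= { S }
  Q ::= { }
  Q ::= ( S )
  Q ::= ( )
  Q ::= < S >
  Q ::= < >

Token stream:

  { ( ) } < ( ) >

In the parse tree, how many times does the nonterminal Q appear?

[S [Q { [S [Q ( )]] }] [S [Q < [S [Q ( )]] >]]]

4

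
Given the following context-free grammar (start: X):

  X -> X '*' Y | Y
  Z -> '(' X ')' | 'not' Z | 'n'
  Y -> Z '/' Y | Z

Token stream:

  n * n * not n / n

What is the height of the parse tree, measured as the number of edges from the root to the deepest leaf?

[X [X [X [Y [Z n]]] * [Y [Z n]]] * [Y [Z not [Z n]] / [Y [Z n]]]]

5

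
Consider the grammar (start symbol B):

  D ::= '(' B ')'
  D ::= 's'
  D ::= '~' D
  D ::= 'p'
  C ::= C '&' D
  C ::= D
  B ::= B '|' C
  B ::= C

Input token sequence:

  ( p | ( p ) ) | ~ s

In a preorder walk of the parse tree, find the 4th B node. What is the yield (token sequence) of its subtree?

p

[B [B [C [D ( [B [B [C [D p]]] | [C [D ( [B [C [D p]]] )]]] )]]] | [C [D ~ [D s]]]]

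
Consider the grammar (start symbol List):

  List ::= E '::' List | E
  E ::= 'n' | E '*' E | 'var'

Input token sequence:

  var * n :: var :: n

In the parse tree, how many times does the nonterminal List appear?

3

[List [E [E var] * [E n]] :: [List [E var] :: [List [E n]]]]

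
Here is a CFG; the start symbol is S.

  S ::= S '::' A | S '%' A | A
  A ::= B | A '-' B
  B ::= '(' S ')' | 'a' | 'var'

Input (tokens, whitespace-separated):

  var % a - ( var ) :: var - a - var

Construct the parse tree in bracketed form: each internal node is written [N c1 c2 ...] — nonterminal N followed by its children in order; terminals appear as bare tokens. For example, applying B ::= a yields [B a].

[S [S [S [A [B var]]] % [A [A [B a]] - [B ( [S [A [B var]]] )]]] :: [A [A [A [B var]] - [B a]] - [B var]]]

S
S :: A
S % A :: A
A % A :: A
B % A :: A
var % A :: A
var % A - B :: A
var % B - B :: A
var % a - B :: A
var % a - ( S ) :: A
var % a - ( A ) :: A
var % a - ( B ) :: A
var % a - ( var ) :: A
var % a - ( var ) :: A - B
var % a - ( var ) :: A - B - B
var % a - ( var ) :: B - B - B
var % a - ( var ) :: var - B - B
var % a - ( var ) :: var - a - B
var % a - ( var ) :: var - a - var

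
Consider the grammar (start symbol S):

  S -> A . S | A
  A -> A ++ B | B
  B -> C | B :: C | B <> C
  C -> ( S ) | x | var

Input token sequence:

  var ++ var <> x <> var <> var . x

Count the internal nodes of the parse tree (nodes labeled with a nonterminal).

17

[S [A [A [B [C var]]] ++ [B [B [B [B [C var]] <> [C x]] <> [C var]] <> [C var]]] . [S [A [B [C x]]]]]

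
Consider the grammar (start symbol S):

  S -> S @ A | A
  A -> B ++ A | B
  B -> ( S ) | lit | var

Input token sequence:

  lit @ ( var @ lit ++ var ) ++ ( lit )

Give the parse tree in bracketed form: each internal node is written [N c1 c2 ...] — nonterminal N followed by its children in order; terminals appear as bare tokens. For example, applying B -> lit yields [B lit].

[S [S [A [B lit]]] @ [A [B ( [S [S [A [B var]]] @ [A [B lit] ++ [A [B var]]]] )] ++ [A [B ( [S [A [B lit]]] )]]]]

S
S @ A
A @ A
B @ A
lit @ A
lit @ B ++ A
lit @ ( S ) ++ A
lit @ ( S @ A ) ++ A
lit @ ( A @ A ) ++ A
lit @ ( B @ A ) ++ A
lit @ ( var @ A ) ++ A
lit @ ( var @ B ++ A ) ++ A
lit @ ( var @ lit ++ A ) ++ A
lit @ ( var @ lit ++ B ) ++ A
lit @ ( var @ lit ++ var ) ++ A
lit @ ( var @ lit ++ var ) ++ B
lit @ ( var @ lit ++ var ) ++ ( S )
lit @ ( var @ lit ++ var ) ++ ( A )
lit @ ( var @ lit ++ var ) ++ ( B )
lit @ ( var @ lit ++ var ) ++ ( lit )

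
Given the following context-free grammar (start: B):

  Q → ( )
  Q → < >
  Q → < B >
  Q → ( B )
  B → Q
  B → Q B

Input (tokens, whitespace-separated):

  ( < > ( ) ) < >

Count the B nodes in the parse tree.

[B [Q ( [B [Q < >] [B [Q ( )]]] )] [B [Q < >]]]

4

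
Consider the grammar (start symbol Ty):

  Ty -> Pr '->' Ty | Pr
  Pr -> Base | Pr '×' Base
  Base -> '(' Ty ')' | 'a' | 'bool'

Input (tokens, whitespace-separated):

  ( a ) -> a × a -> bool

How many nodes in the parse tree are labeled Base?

[Ty [Pr [Base ( [Ty [Pr [Base a]]] )]] -> [Ty [Pr [Pr [Base a]] × [Base a]] -> [Ty [Pr [Base bool]]]]]

5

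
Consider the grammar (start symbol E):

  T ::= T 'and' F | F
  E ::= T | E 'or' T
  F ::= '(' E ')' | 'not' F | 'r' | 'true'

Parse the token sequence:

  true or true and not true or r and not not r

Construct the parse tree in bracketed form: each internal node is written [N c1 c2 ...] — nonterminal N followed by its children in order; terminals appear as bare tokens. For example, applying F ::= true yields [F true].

[E [E [E [T [F true]]] or [T [T [F true]] and [F not [F true]]]] or [T [T [F r]] and [F not [F not [F r]]]]]

E
E or T
E or T or T
T or T or T
F or T or T
true or T or T
true or T and F or T
true or F and F or T
true or true and F or T
true or true and not F or T
true or true and not true or T
true or true and not true or T and F
true or true and not true or F and F
true or true and not true or r and F
true or true and not true or r and not F
true or true and not true or r and not not F
true or true and not true or r and not not r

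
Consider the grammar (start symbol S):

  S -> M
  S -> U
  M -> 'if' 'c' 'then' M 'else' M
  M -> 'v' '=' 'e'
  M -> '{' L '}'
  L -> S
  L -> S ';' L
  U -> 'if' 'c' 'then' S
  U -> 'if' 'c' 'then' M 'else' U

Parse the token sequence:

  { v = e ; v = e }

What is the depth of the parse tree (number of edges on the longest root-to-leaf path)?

6

[S [M { [L [S [M v = e]] ; [L [S [M v = e]]]] }]]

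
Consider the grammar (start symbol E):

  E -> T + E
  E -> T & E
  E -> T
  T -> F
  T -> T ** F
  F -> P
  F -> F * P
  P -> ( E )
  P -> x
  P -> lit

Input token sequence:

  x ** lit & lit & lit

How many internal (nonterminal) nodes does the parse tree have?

15

[E [T [T [F [P x]]] ** [F [P lit]]] & [E [T [F [P lit]]] & [E [T [F [P lit]]]]]]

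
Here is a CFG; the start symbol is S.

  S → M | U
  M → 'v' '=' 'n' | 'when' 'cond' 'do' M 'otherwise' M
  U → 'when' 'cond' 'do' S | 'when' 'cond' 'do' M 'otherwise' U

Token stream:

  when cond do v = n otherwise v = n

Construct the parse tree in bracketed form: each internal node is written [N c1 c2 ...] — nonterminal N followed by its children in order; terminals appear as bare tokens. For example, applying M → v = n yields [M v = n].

[S [M when cond do [M v = n] otherwise [M v = n]]]

S
M
when cond do M otherwise M
when cond do v = n otherwise M
when cond do v = n otherwise v = n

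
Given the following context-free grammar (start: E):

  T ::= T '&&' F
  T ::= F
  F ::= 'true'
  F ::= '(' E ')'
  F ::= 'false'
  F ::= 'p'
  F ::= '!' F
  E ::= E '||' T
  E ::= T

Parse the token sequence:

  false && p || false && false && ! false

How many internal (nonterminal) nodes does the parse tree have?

[E [E [T [T [F false]] && [F p]]] || [T [T [T [F false]] && [F false]] && [F ! [F false]]]]

13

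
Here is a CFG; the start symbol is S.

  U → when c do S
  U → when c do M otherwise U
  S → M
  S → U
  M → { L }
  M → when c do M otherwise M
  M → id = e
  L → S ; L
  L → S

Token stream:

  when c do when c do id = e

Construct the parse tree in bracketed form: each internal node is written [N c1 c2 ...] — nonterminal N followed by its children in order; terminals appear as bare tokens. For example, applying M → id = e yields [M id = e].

[S [U when c do [S [U when c do [S [M id = e]]]]]]

S
U
when c do S
when c do U
when c do when c do S
when c do when c do M
when c do when c do id = e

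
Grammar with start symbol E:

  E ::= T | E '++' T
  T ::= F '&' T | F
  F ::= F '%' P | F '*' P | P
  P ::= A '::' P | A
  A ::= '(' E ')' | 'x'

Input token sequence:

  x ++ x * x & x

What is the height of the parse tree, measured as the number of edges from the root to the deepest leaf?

[E [E [T [F [P [A x]]]]] ++ [T [F [F [P [A x]]] * [P [A x]]] & [T [F [P [A x]]]]]]

6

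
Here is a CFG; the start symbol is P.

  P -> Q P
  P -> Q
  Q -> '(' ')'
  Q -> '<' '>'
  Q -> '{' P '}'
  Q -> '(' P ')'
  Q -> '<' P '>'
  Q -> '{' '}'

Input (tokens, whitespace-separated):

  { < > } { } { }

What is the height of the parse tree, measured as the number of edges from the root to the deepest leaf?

[P [Q { [P [Q < >]] }] [P [Q { }] [P [Q { }]]]]

4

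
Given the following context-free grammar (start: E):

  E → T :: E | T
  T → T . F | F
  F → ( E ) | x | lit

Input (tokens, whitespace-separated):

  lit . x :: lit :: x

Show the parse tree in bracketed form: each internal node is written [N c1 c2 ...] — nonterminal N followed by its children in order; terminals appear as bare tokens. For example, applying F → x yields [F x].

E
T :: E
T . F :: E
F . F :: E
lit . F :: E
lit . x :: E
lit . x :: T :: E
lit . x :: F :: E
lit . x :: lit :: E
lit . x :: lit :: T
lit . x :: lit :: F
lit . x :: lit :: x

[E [T [T [F lit]] . [F x]] :: [E [T [F lit]] :: [E [T [F x]]]]]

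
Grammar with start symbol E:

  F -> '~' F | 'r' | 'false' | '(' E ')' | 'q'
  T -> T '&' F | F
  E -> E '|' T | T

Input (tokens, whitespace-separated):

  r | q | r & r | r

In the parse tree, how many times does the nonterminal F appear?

5

[E [E [E [E [T [F r]]] | [T [F q]]] | [T [T [F r]] & [F r]]] | [T [F r]]]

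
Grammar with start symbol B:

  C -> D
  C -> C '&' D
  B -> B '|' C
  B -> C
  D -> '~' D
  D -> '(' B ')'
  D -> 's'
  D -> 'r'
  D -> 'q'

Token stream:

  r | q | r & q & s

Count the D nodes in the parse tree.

5

[B [B [B [C [D r]]] | [C [D q]]] | [C [C [C [D r]] & [D q]] & [D s]]]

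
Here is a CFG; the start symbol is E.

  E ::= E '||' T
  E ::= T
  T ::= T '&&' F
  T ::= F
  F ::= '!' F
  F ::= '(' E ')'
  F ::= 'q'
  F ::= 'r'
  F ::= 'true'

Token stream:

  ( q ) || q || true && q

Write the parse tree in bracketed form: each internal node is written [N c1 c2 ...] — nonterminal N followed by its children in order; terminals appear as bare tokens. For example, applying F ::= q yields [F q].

[E [E [E [T [F ( [E [T [F q]]] )]]] || [T [F q]]] || [T [T [F true]] && [F q]]]

E
E || T
E || T || T
T || T || T
F || T || T
( E ) || T || T
( T ) || T || T
( F ) || T || T
( q ) || T || T
( q ) || F || T
( q ) || q || T
( q ) || q || T && F
( q ) || q || F && F
( q ) || q || true && F
( q ) || q || true && q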